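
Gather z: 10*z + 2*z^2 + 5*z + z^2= 3*z^2 + 15*z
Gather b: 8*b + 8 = 8*b + 8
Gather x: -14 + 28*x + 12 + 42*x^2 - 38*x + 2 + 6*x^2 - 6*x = 48*x^2 - 16*x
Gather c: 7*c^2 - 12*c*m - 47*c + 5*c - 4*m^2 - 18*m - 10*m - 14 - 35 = 7*c^2 + c*(-12*m - 42) - 4*m^2 - 28*m - 49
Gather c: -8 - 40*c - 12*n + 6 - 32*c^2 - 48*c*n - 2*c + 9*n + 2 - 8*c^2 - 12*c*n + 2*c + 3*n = -40*c^2 + c*(-60*n - 40)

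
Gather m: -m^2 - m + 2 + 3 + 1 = -m^2 - m + 6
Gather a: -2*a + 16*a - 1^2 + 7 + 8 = 14*a + 14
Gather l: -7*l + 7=7 - 7*l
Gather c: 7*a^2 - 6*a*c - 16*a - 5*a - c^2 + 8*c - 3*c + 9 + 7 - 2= 7*a^2 - 21*a - c^2 + c*(5 - 6*a) + 14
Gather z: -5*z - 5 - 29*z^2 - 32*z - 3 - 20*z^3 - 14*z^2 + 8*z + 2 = -20*z^3 - 43*z^2 - 29*z - 6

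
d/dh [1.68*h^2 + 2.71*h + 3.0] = 3.36*h + 2.71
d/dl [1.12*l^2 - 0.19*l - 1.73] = 2.24*l - 0.19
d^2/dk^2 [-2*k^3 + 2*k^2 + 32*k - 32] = 4 - 12*k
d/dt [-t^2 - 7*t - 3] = -2*t - 7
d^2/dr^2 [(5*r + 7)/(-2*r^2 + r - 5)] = 2*(-(4*r - 1)^2*(5*r + 7) + 3*(10*r + 3)*(2*r^2 - r + 5))/(2*r^2 - r + 5)^3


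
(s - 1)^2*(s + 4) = s^3 + 2*s^2 - 7*s + 4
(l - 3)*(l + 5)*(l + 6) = l^3 + 8*l^2 - 3*l - 90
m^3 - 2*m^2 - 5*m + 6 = (m - 3)*(m - 1)*(m + 2)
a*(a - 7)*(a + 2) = a^3 - 5*a^2 - 14*a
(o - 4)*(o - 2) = o^2 - 6*o + 8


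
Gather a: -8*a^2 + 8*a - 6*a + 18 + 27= -8*a^2 + 2*a + 45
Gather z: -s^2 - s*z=-s^2 - s*z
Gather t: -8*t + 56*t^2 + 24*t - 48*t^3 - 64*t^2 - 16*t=-48*t^3 - 8*t^2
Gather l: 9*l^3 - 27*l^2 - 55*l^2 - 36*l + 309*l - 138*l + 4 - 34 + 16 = 9*l^3 - 82*l^2 + 135*l - 14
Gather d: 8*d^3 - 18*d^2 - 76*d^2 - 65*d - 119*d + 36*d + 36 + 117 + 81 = 8*d^3 - 94*d^2 - 148*d + 234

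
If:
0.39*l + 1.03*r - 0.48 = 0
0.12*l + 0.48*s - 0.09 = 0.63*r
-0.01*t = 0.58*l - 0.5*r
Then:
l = 0.302877334679455 - 0.0129984856133266*t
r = 0.00492175668854114*t + 0.351337708228168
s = 0.0097094270570419*t + 0.572911408379606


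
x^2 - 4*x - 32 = (x - 8)*(x + 4)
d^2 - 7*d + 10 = (d - 5)*(d - 2)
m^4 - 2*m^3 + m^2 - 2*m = m*(m - 2)*(m - I)*(m + I)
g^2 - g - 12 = (g - 4)*(g + 3)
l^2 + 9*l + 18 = (l + 3)*(l + 6)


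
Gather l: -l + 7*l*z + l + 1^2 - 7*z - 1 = 7*l*z - 7*z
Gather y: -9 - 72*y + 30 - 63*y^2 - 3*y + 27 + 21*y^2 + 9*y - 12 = -42*y^2 - 66*y + 36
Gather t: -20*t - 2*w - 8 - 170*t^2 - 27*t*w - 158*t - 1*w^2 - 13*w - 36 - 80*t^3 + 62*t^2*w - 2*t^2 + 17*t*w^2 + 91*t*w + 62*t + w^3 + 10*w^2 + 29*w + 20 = -80*t^3 + t^2*(62*w - 172) + t*(17*w^2 + 64*w - 116) + w^3 + 9*w^2 + 14*w - 24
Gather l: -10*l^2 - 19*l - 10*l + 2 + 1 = -10*l^2 - 29*l + 3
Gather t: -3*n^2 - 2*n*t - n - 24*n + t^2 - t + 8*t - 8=-3*n^2 - 25*n + t^2 + t*(7 - 2*n) - 8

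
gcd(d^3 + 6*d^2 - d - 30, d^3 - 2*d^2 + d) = 1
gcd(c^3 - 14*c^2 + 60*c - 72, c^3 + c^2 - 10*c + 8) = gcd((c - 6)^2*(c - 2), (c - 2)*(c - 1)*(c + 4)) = c - 2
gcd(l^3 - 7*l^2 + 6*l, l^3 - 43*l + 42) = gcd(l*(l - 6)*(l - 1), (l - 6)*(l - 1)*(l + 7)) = l^2 - 7*l + 6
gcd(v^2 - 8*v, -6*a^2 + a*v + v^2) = 1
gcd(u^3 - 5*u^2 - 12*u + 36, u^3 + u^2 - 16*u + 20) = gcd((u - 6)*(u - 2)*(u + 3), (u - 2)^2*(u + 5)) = u - 2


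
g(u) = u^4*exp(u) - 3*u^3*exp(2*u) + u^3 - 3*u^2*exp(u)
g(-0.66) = -0.63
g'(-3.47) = 35.10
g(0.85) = -13.32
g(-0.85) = -0.98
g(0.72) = -7.00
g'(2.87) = -65031.51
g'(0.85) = -63.63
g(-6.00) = -213.05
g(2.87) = -21276.17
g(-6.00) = -213.05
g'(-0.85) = 2.08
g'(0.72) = -36.04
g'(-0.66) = 1.60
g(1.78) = -586.13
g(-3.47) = -38.27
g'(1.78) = -2109.46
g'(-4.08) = 49.67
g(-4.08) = -64.02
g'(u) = u^4*exp(u) - 6*u^3*exp(2*u) + 4*u^3*exp(u) - 9*u^2*exp(2*u) - 3*u^2*exp(u) + 3*u^2 - 6*u*exp(u)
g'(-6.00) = 108.90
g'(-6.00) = 108.90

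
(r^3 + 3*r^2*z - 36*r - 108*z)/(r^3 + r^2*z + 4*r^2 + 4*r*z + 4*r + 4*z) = (r^3 + 3*r^2*z - 36*r - 108*z)/(r^3 + r^2*z + 4*r^2 + 4*r*z + 4*r + 4*z)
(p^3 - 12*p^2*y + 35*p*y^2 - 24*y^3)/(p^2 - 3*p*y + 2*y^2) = (-p^2 + 11*p*y - 24*y^2)/(-p + 2*y)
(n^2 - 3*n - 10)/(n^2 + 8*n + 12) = (n - 5)/(n + 6)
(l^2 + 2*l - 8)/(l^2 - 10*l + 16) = (l + 4)/(l - 8)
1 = 1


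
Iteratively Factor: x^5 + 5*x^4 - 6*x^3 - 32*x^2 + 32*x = (x - 2)*(x^4 + 7*x^3 + 8*x^2 - 16*x) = (x - 2)*(x + 4)*(x^3 + 3*x^2 - 4*x) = (x - 2)*(x - 1)*(x + 4)*(x^2 + 4*x) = (x - 2)*(x - 1)*(x + 4)^2*(x)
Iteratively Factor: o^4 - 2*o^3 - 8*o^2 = (o + 2)*(o^3 - 4*o^2) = (o - 4)*(o + 2)*(o^2) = o*(o - 4)*(o + 2)*(o)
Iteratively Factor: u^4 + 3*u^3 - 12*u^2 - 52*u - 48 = (u + 2)*(u^3 + u^2 - 14*u - 24) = (u - 4)*(u + 2)*(u^2 + 5*u + 6) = (u - 4)*(u + 2)*(u + 3)*(u + 2)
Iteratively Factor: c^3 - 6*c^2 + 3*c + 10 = (c + 1)*(c^2 - 7*c + 10) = (c - 5)*(c + 1)*(c - 2)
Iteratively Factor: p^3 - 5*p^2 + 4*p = (p)*(p^2 - 5*p + 4) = p*(p - 4)*(p - 1)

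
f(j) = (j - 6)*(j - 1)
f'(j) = 2*j - 7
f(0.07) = 5.51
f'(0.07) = -6.86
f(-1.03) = 14.27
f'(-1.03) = -9.06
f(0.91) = 0.46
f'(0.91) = -5.18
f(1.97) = -3.91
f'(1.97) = -3.06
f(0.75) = 1.31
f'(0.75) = -5.50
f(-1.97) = 23.67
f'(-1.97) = -10.94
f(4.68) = -4.86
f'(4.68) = 2.36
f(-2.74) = 32.69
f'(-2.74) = -12.48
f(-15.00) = 336.00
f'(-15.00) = -37.00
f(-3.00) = 36.00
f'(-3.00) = -13.00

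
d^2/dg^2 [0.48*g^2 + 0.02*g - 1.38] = 0.960000000000000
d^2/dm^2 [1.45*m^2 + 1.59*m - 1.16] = 2.90000000000000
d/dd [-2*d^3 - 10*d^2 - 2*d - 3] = -6*d^2 - 20*d - 2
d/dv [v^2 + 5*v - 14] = 2*v + 5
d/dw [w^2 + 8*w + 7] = 2*w + 8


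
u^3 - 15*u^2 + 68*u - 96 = (u - 8)*(u - 4)*(u - 3)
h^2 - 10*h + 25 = (h - 5)^2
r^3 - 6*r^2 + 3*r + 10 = (r - 5)*(r - 2)*(r + 1)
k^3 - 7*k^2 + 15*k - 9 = (k - 3)^2*(k - 1)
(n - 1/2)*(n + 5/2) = n^2 + 2*n - 5/4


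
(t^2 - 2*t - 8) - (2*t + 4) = t^2 - 4*t - 12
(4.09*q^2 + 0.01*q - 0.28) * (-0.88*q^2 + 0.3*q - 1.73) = -3.5992*q^4 + 1.2182*q^3 - 6.8263*q^2 - 0.1013*q + 0.4844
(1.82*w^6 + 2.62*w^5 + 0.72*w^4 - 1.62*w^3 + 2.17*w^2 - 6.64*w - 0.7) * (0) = 0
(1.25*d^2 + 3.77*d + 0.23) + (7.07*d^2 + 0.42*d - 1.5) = 8.32*d^2 + 4.19*d - 1.27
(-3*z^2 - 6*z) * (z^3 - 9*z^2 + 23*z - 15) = -3*z^5 + 21*z^4 - 15*z^3 - 93*z^2 + 90*z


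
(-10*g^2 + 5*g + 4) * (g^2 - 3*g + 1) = -10*g^4 + 35*g^3 - 21*g^2 - 7*g + 4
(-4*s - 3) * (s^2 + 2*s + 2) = -4*s^3 - 11*s^2 - 14*s - 6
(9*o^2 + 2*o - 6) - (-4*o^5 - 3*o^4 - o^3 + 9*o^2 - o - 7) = 4*o^5 + 3*o^4 + o^3 + 3*o + 1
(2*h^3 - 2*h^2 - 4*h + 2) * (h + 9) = 2*h^4 + 16*h^3 - 22*h^2 - 34*h + 18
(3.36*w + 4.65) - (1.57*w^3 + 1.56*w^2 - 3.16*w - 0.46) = -1.57*w^3 - 1.56*w^2 + 6.52*w + 5.11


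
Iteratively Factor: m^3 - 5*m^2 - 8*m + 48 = (m - 4)*(m^2 - m - 12) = (m - 4)^2*(m + 3)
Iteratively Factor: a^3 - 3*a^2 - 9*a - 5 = (a + 1)*(a^2 - 4*a - 5) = (a - 5)*(a + 1)*(a + 1)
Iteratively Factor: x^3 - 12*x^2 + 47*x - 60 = (x - 4)*(x^2 - 8*x + 15) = (x - 5)*(x - 4)*(x - 3)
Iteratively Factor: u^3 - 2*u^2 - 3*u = (u + 1)*(u^2 - 3*u) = u*(u + 1)*(u - 3)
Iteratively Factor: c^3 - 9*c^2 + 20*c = (c - 5)*(c^2 - 4*c) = (c - 5)*(c - 4)*(c)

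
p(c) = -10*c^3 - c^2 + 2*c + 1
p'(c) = -30*c^2 - 2*c + 2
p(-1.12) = 11.55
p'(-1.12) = -33.39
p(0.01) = 1.02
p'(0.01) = 1.98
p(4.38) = -849.70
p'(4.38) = -582.29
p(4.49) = -915.37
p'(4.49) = -611.78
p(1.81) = -57.95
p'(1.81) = -99.90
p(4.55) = -952.57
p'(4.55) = -628.18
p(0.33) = 1.19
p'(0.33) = -1.93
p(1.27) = -18.56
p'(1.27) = -48.93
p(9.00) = -7352.00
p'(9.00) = -2446.00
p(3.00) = -272.00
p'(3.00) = -274.00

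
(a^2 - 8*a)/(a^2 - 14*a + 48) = a/(a - 6)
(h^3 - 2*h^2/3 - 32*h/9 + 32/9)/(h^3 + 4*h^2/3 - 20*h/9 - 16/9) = (3*h - 4)/(3*h + 2)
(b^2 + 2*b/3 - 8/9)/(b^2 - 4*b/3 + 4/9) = (3*b + 4)/(3*b - 2)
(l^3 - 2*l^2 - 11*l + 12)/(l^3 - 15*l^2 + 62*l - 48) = (l^2 - l - 12)/(l^2 - 14*l + 48)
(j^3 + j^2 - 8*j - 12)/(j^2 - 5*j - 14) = (j^2 - j - 6)/(j - 7)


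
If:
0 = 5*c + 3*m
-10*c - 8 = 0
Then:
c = -4/5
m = 4/3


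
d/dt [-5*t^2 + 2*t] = 2 - 10*t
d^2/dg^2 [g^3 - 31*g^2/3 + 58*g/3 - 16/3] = 6*g - 62/3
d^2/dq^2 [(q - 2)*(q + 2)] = 2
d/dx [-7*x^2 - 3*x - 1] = -14*x - 3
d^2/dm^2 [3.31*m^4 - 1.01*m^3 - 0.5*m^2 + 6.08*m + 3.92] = 39.72*m^2 - 6.06*m - 1.0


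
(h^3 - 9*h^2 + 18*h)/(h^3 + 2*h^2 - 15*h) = (h - 6)/(h + 5)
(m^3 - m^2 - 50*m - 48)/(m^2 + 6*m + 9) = (m^3 - m^2 - 50*m - 48)/(m^2 + 6*m + 9)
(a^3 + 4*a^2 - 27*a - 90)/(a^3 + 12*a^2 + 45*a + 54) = (a - 5)/(a + 3)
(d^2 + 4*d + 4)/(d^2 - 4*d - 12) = (d + 2)/(d - 6)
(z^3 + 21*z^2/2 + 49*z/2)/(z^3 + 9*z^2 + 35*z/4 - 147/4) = 2*z/(2*z - 3)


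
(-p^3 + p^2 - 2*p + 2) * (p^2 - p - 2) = -p^5 + 2*p^4 - p^3 + 2*p^2 + 2*p - 4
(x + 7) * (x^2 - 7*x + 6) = x^3 - 43*x + 42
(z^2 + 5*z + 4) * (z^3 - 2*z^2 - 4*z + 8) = z^5 + 3*z^4 - 10*z^3 - 20*z^2 + 24*z + 32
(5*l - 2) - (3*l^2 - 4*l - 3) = -3*l^2 + 9*l + 1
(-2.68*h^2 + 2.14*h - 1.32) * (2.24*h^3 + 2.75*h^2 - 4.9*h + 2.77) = -6.0032*h^5 - 2.5764*h^4 + 16.0602*h^3 - 21.5396*h^2 + 12.3958*h - 3.6564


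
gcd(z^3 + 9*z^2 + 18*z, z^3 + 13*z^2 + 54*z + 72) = z^2 + 9*z + 18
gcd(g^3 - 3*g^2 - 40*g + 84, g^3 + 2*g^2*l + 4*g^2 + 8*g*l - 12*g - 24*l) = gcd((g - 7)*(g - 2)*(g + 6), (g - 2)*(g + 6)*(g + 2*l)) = g^2 + 4*g - 12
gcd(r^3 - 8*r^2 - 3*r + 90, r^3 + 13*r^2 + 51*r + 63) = r + 3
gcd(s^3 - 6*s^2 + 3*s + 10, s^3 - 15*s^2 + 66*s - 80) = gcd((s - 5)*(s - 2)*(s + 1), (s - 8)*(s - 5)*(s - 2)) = s^2 - 7*s + 10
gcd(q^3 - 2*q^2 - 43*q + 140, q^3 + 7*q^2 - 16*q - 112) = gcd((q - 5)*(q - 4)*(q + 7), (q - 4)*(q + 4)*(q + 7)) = q^2 + 3*q - 28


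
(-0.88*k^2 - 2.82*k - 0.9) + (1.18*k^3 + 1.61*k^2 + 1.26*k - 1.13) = 1.18*k^3 + 0.73*k^2 - 1.56*k - 2.03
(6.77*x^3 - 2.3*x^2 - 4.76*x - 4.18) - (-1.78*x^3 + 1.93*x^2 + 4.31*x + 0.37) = 8.55*x^3 - 4.23*x^2 - 9.07*x - 4.55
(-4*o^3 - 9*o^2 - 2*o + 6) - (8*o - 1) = -4*o^3 - 9*o^2 - 10*o + 7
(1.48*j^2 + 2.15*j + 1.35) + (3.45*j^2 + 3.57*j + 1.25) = 4.93*j^2 + 5.72*j + 2.6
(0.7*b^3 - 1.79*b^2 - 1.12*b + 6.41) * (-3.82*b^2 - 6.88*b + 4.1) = -2.674*b^5 + 2.0218*b^4 + 19.4636*b^3 - 24.1196*b^2 - 48.6928*b + 26.281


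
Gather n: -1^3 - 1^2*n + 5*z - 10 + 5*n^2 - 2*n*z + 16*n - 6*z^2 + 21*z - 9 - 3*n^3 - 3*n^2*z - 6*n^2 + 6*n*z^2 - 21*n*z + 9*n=-3*n^3 + n^2*(-3*z - 1) + n*(6*z^2 - 23*z + 24) - 6*z^2 + 26*z - 20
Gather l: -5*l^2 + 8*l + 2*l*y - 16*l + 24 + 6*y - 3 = -5*l^2 + l*(2*y - 8) + 6*y + 21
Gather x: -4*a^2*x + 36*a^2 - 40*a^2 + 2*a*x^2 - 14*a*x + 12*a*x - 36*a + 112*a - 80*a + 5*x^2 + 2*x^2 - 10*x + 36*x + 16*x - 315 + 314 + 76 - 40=-4*a^2 - 4*a + x^2*(2*a + 7) + x*(-4*a^2 - 2*a + 42) + 35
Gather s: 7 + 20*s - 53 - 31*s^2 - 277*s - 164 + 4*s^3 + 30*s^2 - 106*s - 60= 4*s^3 - s^2 - 363*s - 270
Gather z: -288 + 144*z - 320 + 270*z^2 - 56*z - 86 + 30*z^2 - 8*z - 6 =300*z^2 + 80*z - 700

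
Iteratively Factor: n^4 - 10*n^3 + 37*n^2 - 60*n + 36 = (n - 3)*(n^3 - 7*n^2 + 16*n - 12) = (n - 3)^2*(n^2 - 4*n + 4) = (n - 3)^2*(n - 2)*(n - 2)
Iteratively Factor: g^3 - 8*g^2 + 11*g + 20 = (g - 4)*(g^2 - 4*g - 5) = (g - 4)*(g + 1)*(g - 5)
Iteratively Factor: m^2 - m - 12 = (m - 4)*(m + 3)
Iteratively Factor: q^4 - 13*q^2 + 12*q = (q)*(q^3 - 13*q + 12) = q*(q - 1)*(q^2 + q - 12) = q*(q - 1)*(q + 4)*(q - 3)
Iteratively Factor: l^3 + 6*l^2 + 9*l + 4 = (l + 1)*(l^2 + 5*l + 4) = (l + 1)*(l + 4)*(l + 1)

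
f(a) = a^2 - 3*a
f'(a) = 2*a - 3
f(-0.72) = 2.68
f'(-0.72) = -4.44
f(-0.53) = 1.87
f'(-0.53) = -4.06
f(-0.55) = 1.95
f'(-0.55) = -4.10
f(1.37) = -2.23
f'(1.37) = -0.26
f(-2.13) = 10.93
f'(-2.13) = -7.26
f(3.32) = 1.06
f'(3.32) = 3.64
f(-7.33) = 75.72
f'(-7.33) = -17.66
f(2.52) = -1.21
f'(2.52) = 2.04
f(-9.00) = 108.00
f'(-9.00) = -21.00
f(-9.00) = 108.00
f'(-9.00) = -21.00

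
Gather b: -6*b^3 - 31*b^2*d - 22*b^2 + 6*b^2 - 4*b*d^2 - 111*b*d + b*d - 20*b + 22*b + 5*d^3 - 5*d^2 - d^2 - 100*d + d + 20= -6*b^3 + b^2*(-31*d - 16) + b*(-4*d^2 - 110*d + 2) + 5*d^3 - 6*d^2 - 99*d + 20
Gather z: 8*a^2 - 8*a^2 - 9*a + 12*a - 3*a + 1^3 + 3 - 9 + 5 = 0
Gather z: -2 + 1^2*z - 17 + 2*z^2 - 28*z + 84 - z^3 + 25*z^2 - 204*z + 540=-z^3 + 27*z^2 - 231*z + 605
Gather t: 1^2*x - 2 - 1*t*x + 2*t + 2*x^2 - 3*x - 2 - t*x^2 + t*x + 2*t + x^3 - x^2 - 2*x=t*(4 - x^2) + x^3 + x^2 - 4*x - 4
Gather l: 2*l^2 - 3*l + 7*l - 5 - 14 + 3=2*l^2 + 4*l - 16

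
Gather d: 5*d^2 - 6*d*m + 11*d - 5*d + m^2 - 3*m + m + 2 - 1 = 5*d^2 + d*(6 - 6*m) + m^2 - 2*m + 1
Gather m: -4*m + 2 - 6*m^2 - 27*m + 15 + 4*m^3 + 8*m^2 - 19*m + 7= 4*m^3 + 2*m^2 - 50*m + 24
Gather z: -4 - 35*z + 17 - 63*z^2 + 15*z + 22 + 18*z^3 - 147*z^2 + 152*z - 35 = 18*z^3 - 210*z^2 + 132*z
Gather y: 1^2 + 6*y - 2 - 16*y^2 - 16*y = -16*y^2 - 10*y - 1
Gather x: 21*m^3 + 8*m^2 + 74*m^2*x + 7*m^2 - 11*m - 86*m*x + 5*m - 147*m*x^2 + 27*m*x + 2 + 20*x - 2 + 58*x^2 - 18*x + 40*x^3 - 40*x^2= 21*m^3 + 15*m^2 - 6*m + 40*x^3 + x^2*(18 - 147*m) + x*(74*m^2 - 59*m + 2)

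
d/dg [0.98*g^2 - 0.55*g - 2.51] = 1.96*g - 0.55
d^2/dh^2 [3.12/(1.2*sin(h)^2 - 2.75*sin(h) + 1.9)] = (-17.9712*sin(h)^4 + 30.888*sin(h)^3 + 31.8162*sin(h)^2 - 78.078*sin(h) + 32.9628)/(1.2*sin(h)^2 - 2.75*sin(h) + 1.9)^3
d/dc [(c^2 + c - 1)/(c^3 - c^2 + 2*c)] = (-c^4 - 2*c^3 + 6*c^2 - 2*c + 2)/(c^2*(c^4 - 2*c^3 + 5*c^2 - 4*c + 4))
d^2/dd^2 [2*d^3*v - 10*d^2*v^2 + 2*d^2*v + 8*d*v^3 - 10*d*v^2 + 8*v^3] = 4*v*(3*d - 5*v + 1)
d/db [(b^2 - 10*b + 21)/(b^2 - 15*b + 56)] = -5/(b^2 - 16*b + 64)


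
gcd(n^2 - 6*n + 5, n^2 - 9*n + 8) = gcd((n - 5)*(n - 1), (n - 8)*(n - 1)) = n - 1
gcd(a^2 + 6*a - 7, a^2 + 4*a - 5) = a - 1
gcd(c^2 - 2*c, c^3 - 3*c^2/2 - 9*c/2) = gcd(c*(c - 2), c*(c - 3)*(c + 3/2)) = c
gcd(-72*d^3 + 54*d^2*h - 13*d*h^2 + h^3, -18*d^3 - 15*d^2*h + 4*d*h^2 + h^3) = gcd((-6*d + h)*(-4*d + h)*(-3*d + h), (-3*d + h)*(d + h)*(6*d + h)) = 3*d - h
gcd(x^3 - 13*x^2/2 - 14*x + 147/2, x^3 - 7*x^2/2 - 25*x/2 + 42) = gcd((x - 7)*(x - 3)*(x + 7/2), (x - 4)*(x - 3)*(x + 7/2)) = x^2 + x/2 - 21/2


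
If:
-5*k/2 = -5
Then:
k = 2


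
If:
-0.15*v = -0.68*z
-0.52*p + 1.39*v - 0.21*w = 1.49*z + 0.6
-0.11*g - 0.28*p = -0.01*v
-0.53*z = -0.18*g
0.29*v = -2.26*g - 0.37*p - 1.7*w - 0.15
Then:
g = 0.27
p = -0.09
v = 0.42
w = -0.50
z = 0.09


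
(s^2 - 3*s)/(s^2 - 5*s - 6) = s*(3 - s)/(-s^2 + 5*s + 6)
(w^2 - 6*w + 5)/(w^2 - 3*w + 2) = (w - 5)/(w - 2)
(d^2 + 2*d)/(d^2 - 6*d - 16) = d/(d - 8)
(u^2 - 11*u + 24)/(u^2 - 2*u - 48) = (u - 3)/(u + 6)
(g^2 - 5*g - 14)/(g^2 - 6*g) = (g^2 - 5*g - 14)/(g*(g - 6))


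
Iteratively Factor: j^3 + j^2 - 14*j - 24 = (j + 3)*(j^2 - 2*j - 8) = (j - 4)*(j + 3)*(j + 2)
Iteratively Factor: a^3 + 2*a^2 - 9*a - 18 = (a + 3)*(a^2 - a - 6) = (a - 3)*(a + 3)*(a + 2)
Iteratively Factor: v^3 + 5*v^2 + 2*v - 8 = (v + 4)*(v^2 + v - 2) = (v - 1)*(v + 4)*(v + 2)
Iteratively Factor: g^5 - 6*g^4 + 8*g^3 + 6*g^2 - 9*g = (g + 1)*(g^4 - 7*g^3 + 15*g^2 - 9*g) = (g - 1)*(g + 1)*(g^3 - 6*g^2 + 9*g) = g*(g - 1)*(g + 1)*(g^2 - 6*g + 9) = g*(g - 3)*(g - 1)*(g + 1)*(g - 3)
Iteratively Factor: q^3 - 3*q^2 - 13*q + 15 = (q - 1)*(q^2 - 2*q - 15) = (q - 5)*(q - 1)*(q + 3)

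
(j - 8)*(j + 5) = j^2 - 3*j - 40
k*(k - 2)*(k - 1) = k^3 - 3*k^2 + 2*k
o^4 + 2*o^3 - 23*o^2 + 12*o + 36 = (o - 3)*(o - 2)*(o + 1)*(o + 6)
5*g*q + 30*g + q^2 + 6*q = (5*g + q)*(q + 6)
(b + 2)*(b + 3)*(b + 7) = b^3 + 12*b^2 + 41*b + 42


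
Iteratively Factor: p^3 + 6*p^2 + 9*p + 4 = (p + 4)*(p^2 + 2*p + 1) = (p + 1)*(p + 4)*(p + 1)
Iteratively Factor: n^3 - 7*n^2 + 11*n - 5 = (n - 1)*(n^2 - 6*n + 5) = (n - 1)^2*(n - 5)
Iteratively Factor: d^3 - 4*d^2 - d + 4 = (d - 1)*(d^2 - 3*d - 4) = (d - 1)*(d + 1)*(d - 4)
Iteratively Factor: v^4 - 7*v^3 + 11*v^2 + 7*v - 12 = (v - 4)*(v^3 - 3*v^2 - v + 3) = (v - 4)*(v - 1)*(v^2 - 2*v - 3) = (v - 4)*(v - 3)*(v - 1)*(v + 1)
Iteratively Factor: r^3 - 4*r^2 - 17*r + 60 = (r - 5)*(r^2 + r - 12) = (r - 5)*(r - 3)*(r + 4)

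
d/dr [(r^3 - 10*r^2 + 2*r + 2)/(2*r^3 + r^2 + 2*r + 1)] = (21*r^4 - 4*r^3 - 31*r^2 - 24*r - 2)/(4*r^6 + 4*r^5 + 9*r^4 + 8*r^3 + 6*r^2 + 4*r + 1)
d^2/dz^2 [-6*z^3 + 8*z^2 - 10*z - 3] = 16 - 36*z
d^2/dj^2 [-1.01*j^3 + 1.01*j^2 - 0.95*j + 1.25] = 2.02 - 6.06*j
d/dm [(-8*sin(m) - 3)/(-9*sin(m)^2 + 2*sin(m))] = 6*(-12*cos(m) - 9/tan(m) + cos(m)/sin(m)^2)/(9*sin(m) - 2)^2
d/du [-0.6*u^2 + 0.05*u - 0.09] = 0.05 - 1.2*u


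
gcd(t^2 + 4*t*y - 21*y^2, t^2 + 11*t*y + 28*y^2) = t + 7*y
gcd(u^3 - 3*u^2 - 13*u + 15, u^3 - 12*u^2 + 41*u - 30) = u^2 - 6*u + 5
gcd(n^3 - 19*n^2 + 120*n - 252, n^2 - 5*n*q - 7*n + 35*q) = n - 7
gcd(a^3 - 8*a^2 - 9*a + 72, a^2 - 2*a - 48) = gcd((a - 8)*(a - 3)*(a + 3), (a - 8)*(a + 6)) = a - 8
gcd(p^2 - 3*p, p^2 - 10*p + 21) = p - 3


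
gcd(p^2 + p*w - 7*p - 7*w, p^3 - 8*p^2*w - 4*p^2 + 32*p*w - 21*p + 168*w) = p - 7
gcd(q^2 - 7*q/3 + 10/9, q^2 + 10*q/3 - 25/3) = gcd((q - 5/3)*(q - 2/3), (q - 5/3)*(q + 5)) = q - 5/3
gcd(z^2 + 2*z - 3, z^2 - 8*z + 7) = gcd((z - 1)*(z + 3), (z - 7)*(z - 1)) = z - 1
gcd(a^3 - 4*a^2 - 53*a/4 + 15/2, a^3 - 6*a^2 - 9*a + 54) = a - 6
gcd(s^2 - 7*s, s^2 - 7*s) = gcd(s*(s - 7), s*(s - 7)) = s^2 - 7*s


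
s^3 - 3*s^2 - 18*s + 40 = (s - 5)*(s - 2)*(s + 4)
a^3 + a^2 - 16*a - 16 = (a - 4)*(a + 1)*(a + 4)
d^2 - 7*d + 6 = (d - 6)*(d - 1)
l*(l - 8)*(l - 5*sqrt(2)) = l^3 - 8*l^2 - 5*sqrt(2)*l^2 + 40*sqrt(2)*l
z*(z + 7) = z^2 + 7*z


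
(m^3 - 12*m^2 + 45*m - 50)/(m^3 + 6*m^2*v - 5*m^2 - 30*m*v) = (m^2 - 7*m + 10)/(m*(m + 6*v))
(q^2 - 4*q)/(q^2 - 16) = q/(q + 4)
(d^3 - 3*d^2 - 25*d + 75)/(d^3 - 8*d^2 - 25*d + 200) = (d - 3)/(d - 8)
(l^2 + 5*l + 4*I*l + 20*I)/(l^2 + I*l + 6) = (l^2 + l*(5 + 4*I) + 20*I)/(l^2 + I*l + 6)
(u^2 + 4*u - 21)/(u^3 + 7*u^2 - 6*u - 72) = (u + 7)/(u^2 + 10*u + 24)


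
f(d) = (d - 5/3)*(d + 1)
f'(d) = 2*d - 2/3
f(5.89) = 29.10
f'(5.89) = 11.11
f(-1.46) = 1.44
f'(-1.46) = -3.59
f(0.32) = -1.78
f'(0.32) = -0.03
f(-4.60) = 22.56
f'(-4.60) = -9.87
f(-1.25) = 0.73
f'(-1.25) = -3.17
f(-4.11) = 17.97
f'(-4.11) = -8.89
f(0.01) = -1.67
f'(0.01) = -0.65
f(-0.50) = -1.08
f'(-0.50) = -1.67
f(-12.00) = 150.33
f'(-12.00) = -24.67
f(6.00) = 30.33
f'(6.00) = 11.33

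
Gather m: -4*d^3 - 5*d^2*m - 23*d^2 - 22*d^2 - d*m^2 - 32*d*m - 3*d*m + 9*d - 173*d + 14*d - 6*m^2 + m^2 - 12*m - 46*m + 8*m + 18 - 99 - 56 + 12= -4*d^3 - 45*d^2 - 150*d + m^2*(-d - 5) + m*(-5*d^2 - 35*d - 50) - 125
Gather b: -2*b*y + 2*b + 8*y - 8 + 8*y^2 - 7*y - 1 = b*(2 - 2*y) + 8*y^2 + y - 9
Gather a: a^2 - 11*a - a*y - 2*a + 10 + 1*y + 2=a^2 + a*(-y - 13) + y + 12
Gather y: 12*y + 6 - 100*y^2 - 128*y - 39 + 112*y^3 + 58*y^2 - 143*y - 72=112*y^3 - 42*y^2 - 259*y - 105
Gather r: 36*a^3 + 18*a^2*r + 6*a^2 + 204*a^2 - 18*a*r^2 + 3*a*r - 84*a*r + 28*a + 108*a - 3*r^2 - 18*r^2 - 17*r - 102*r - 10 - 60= 36*a^3 + 210*a^2 + 136*a + r^2*(-18*a - 21) + r*(18*a^2 - 81*a - 119) - 70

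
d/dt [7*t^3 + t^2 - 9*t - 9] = 21*t^2 + 2*t - 9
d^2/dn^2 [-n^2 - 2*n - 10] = -2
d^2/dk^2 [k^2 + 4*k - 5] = 2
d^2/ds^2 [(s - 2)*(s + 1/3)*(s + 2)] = 6*s + 2/3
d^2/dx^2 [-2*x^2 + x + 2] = -4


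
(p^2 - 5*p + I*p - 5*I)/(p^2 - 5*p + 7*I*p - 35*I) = (p + I)/(p + 7*I)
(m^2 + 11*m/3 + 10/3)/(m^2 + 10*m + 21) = (3*m^2 + 11*m + 10)/(3*(m^2 + 10*m + 21))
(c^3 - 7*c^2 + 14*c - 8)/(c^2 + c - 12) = (c^3 - 7*c^2 + 14*c - 8)/(c^2 + c - 12)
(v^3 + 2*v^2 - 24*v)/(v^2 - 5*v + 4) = v*(v + 6)/(v - 1)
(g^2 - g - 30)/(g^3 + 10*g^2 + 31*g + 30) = (g - 6)/(g^2 + 5*g + 6)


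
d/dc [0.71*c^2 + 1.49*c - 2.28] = 1.42*c + 1.49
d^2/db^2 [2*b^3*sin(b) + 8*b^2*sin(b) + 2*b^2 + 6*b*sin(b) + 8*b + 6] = -2*b^3*sin(b) - 8*b^2*sin(b) + 12*b^2*cos(b) + 6*b*sin(b) + 32*b*cos(b) + 16*sin(b) + 12*cos(b) + 4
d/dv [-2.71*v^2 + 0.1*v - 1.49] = 0.1 - 5.42*v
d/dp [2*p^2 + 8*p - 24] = 4*p + 8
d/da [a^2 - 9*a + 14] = 2*a - 9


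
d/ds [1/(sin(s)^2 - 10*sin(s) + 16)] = 2*(5 - sin(s))*cos(s)/(sin(s)^2 - 10*sin(s) + 16)^2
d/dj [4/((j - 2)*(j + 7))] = 4*(-2*j - 5)/(j^4 + 10*j^3 - 3*j^2 - 140*j + 196)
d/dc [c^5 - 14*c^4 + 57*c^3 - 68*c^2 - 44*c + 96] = 5*c^4 - 56*c^3 + 171*c^2 - 136*c - 44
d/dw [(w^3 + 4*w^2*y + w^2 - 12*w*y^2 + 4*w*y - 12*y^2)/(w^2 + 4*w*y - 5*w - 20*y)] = (-(2*w + 4*y - 5)*(w^3 + 4*w^2*y + w^2 - 12*w*y^2 + 4*w*y - 12*y^2) + (w^2 + 4*w*y - 5*w - 20*y)*(3*w^2 + 8*w*y + 2*w - 12*y^2 + 4*y))/(w^2 + 4*w*y - 5*w - 20*y)^2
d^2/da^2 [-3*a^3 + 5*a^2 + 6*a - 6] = 10 - 18*a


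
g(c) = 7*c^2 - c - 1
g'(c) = 14*c - 1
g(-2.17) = 34.13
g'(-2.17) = -31.38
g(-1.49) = 16.03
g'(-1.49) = -21.86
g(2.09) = 27.49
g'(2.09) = 28.26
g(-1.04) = 7.61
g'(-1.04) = -15.56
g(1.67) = 16.85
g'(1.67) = 22.38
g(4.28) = 122.95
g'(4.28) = 58.92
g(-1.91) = 26.45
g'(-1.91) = -27.74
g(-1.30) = 12.13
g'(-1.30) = -19.20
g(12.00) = 995.00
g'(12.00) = 167.00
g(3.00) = 59.00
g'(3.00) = 41.00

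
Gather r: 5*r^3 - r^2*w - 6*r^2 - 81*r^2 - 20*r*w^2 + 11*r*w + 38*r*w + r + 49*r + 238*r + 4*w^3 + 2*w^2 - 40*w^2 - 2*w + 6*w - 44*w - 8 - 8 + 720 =5*r^3 + r^2*(-w - 87) + r*(-20*w^2 + 49*w + 288) + 4*w^3 - 38*w^2 - 40*w + 704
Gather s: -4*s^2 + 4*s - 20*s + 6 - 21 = -4*s^2 - 16*s - 15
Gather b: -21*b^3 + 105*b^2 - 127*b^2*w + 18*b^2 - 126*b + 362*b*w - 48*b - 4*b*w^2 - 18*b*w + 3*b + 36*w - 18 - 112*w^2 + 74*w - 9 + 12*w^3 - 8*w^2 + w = -21*b^3 + b^2*(123 - 127*w) + b*(-4*w^2 + 344*w - 171) + 12*w^3 - 120*w^2 + 111*w - 27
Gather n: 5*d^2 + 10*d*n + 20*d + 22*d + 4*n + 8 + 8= 5*d^2 + 42*d + n*(10*d + 4) + 16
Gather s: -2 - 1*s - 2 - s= -2*s - 4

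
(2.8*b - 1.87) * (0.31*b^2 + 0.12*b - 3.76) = 0.868*b^3 - 0.2437*b^2 - 10.7524*b + 7.0312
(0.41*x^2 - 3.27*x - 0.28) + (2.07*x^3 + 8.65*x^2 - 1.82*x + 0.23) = 2.07*x^3 + 9.06*x^2 - 5.09*x - 0.05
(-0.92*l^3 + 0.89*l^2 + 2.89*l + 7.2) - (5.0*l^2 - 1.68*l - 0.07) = -0.92*l^3 - 4.11*l^2 + 4.57*l + 7.27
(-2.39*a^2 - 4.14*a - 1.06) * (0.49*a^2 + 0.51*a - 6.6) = -1.1711*a^4 - 3.2475*a^3 + 13.1432*a^2 + 26.7834*a + 6.996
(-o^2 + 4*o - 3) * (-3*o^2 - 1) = 3*o^4 - 12*o^3 + 10*o^2 - 4*o + 3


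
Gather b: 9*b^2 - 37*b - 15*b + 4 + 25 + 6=9*b^2 - 52*b + 35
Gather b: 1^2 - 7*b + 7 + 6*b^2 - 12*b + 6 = 6*b^2 - 19*b + 14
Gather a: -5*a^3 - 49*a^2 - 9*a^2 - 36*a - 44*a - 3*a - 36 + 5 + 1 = -5*a^3 - 58*a^2 - 83*a - 30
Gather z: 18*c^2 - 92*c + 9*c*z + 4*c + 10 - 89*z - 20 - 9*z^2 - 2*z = 18*c^2 - 88*c - 9*z^2 + z*(9*c - 91) - 10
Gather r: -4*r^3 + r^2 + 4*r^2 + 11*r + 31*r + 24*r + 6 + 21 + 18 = -4*r^3 + 5*r^2 + 66*r + 45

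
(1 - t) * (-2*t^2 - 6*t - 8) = 2*t^3 + 4*t^2 + 2*t - 8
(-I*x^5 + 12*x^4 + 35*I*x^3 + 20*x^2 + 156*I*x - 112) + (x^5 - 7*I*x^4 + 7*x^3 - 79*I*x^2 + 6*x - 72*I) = x^5 - I*x^5 + 12*x^4 - 7*I*x^4 + 7*x^3 + 35*I*x^3 + 20*x^2 - 79*I*x^2 + 6*x + 156*I*x - 112 - 72*I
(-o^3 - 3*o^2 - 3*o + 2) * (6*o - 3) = -6*o^4 - 15*o^3 - 9*o^2 + 21*o - 6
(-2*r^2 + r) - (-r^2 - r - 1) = -r^2 + 2*r + 1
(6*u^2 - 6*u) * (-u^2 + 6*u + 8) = -6*u^4 + 42*u^3 + 12*u^2 - 48*u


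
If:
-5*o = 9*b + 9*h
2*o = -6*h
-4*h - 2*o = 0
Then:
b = 0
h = 0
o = 0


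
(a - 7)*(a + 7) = a^2 - 49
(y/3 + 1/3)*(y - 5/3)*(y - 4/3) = y^3/3 - 2*y^2/3 - 7*y/27 + 20/27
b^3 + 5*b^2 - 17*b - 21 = (b - 3)*(b + 1)*(b + 7)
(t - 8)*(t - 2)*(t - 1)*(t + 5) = t^4 - 6*t^3 - 29*t^2 + 114*t - 80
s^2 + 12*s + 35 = (s + 5)*(s + 7)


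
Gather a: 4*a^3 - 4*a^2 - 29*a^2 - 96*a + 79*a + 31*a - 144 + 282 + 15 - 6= 4*a^3 - 33*a^2 + 14*a + 147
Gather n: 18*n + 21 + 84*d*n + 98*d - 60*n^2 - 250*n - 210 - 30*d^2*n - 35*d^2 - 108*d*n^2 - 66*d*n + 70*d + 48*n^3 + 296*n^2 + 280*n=-35*d^2 + 168*d + 48*n^3 + n^2*(236 - 108*d) + n*(-30*d^2 + 18*d + 48) - 189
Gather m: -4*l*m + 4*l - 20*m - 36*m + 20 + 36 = 4*l + m*(-4*l - 56) + 56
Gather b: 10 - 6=4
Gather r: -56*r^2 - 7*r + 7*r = -56*r^2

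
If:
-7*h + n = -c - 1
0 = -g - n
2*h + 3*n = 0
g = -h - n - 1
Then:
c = -26/3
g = -2/3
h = -1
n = 2/3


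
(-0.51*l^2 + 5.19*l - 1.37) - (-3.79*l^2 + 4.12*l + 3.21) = 3.28*l^2 + 1.07*l - 4.58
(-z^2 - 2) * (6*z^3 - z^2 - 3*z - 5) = -6*z^5 + z^4 - 9*z^3 + 7*z^2 + 6*z + 10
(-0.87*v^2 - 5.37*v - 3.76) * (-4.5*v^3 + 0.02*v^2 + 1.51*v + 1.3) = 3.915*v^5 + 24.1476*v^4 + 15.4989*v^3 - 9.3149*v^2 - 12.6586*v - 4.888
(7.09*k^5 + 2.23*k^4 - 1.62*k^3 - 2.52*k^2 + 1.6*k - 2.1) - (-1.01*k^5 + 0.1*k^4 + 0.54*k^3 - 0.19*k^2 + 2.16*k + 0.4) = 8.1*k^5 + 2.13*k^4 - 2.16*k^3 - 2.33*k^2 - 0.56*k - 2.5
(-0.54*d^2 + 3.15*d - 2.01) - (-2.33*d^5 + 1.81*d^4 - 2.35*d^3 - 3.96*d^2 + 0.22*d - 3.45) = 2.33*d^5 - 1.81*d^4 + 2.35*d^3 + 3.42*d^2 + 2.93*d + 1.44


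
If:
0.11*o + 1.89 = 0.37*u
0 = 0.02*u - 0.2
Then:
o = 16.45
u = 10.00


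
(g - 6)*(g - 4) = g^2 - 10*g + 24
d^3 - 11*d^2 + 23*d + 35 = (d - 7)*(d - 5)*(d + 1)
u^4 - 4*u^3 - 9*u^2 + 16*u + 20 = (u - 5)*(u - 2)*(u + 1)*(u + 2)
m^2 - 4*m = m*(m - 4)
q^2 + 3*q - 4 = (q - 1)*(q + 4)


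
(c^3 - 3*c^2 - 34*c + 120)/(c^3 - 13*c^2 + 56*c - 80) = (c + 6)/(c - 4)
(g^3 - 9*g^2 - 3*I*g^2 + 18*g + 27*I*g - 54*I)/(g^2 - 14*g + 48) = (g^2 - 3*g*(1 + I) + 9*I)/(g - 8)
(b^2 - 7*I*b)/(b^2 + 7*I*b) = (b - 7*I)/(b + 7*I)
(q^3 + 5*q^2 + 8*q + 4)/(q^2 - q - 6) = (q^2 + 3*q + 2)/(q - 3)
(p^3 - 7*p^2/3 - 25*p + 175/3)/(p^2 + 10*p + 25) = (3*p^2 - 22*p + 35)/(3*(p + 5))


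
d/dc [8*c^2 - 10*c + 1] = 16*c - 10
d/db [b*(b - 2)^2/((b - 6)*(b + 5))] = (b^4 - 2*b^3 - 90*b^2 + 240*b - 120)/(b^4 - 2*b^3 - 59*b^2 + 60*b + 900)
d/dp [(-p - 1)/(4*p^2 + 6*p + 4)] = (2*p^2 + 4*p + 1)/(2*(4*p^4 + 12*p^3 + 17*p^2 + 12*p + 4))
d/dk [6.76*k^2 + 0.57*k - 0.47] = 13.52*k + 0.57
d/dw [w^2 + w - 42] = 2*w + 1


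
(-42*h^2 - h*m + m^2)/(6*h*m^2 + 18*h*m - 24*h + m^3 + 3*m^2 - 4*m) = (-7*h + m)/(m^2 + 3*m - 4)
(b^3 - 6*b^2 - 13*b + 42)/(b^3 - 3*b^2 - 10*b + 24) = (b - 7)/(b - 4)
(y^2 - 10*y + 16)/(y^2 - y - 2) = (y - 8)/(y + 1)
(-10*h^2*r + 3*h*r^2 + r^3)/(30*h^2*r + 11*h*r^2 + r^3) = (-2*h + r)/(6*h + r)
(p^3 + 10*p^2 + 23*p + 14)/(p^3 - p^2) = (p^3 + 10*p^2 + 23*p + 14)/(p^2*(p - 1))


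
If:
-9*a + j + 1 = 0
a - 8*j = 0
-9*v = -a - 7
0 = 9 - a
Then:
No Solution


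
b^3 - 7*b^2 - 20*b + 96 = (b - 8)*(b - 3)*(b + 4)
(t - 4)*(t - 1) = t^2 - 5*t + 4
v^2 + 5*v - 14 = (v - 2)*(v + 7)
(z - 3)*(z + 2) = z^2 - z - 6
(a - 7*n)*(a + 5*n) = a^2 - 2*a*n - 35*n^2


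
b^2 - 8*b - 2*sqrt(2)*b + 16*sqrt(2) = (b - 8)*(b - 2*sqrt(2))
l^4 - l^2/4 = l^2*(l - 1/2)*(l + 1/2)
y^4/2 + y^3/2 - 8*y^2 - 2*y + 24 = (y/2 + 1)*(y - 3)*(y - 2)*(y + 4)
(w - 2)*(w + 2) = w^2 - 4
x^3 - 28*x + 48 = (x - 4)*(x - 2)*(x + 6)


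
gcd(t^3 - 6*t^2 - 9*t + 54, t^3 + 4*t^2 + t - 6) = t + 3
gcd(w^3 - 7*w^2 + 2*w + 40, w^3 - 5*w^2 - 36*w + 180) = w - 5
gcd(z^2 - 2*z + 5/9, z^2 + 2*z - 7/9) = z - 1/3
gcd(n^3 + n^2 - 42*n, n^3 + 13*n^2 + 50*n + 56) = n + 7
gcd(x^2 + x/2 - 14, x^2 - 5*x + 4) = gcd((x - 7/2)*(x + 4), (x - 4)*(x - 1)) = 1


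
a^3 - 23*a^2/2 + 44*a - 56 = (a - 4)^2*(a - 7/2)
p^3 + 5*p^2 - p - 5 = (p - 1)*(p + 1)*(p + 5)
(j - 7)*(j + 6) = j^2 - j - 42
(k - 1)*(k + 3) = k^2 + 2*k - 3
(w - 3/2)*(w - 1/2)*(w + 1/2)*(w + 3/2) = w^4 - 5*w^2/2 + 9/16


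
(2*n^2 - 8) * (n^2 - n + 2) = 2*n^4 - 2*n^3 - 4*n^2 + 8*n - 16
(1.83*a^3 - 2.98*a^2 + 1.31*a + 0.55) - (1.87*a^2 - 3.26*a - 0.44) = 1.83*a^3 - 4.85*a^2 + 4.57*a + 0.99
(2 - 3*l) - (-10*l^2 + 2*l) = 10*l^2 - 5*l + 2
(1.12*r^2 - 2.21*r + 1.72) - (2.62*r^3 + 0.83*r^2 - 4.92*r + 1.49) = -2.62*r^3 + 0.29*r^2 + 2.71*r + 0.23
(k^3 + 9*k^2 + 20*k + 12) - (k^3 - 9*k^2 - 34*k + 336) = 18*k^2 + 54*k - 324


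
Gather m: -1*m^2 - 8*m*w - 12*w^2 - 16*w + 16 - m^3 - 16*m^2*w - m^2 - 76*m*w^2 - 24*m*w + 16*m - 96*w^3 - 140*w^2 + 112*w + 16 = -m^3 + m^2*(-16*w - 2) + m*(-76*w^2 - 32*w + 16) - 96*w^3 - 152*w^2 + 96*w + 32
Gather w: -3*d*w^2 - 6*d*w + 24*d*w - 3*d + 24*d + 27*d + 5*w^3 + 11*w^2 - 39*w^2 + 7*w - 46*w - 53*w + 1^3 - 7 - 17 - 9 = 48*d + 5*w^3 + w^2*(-3*d - 28) + w*(18*d - 92) - 32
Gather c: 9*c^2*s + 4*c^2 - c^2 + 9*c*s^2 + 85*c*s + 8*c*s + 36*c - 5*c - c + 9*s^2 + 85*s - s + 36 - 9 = c^2*(9*s + 3) + c*(9*s^2 + 93*s + 30) + 9*s^2 + 84*s + 27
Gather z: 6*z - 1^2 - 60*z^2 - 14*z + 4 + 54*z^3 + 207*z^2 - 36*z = 54*z^3 + 147*z^2 - 44*z + 3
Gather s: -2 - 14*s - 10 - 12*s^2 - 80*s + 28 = -12*s^2 - 94*s + 16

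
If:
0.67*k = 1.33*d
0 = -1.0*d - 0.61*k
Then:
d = 0.00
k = 0.00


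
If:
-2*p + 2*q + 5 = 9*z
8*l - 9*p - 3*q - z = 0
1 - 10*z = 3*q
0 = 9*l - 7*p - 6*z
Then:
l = 1696/1949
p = 1770/1949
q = -947/1949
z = 479/1949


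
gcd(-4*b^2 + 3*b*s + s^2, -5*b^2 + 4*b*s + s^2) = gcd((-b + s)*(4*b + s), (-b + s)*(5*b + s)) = -b + s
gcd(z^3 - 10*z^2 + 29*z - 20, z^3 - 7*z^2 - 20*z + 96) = 1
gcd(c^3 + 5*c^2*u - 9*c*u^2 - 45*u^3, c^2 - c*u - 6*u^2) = -c + 3*u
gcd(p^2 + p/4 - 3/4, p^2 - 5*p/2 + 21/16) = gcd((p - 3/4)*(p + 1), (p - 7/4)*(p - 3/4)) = p - 3/4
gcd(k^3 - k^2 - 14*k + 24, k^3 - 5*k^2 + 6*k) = k^2 - 5*k + 6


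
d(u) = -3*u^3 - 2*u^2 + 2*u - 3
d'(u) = -9*u^2 - 4*u + 2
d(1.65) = -18.62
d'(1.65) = -29.10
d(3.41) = -138.39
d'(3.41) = -116.29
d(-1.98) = 8.49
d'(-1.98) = -25.36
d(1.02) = -6.22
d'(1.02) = -11.44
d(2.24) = -42.27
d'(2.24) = -52.12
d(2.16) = -38.24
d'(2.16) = -48.63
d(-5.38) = 395.51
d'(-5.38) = -236.98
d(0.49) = -2.85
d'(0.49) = -2.12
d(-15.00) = 9642.00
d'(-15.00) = -1963.00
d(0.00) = -3.00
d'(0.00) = 2.00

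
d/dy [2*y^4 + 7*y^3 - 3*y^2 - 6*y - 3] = 8*y^3 + 21*y^2 - 6*y - 6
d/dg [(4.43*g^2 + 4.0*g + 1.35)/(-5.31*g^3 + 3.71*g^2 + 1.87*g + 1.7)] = (23.5233*g^4 + 42.48*g^3 + 14.9496*g^2 + 5.045*g + 4.2755)/(28.1961*g^6 - 39.4002*g^5 - 6.0953*g^4 - 4.1786*g^3 + 16.1109*g^2 + 6.358*g + 2.89)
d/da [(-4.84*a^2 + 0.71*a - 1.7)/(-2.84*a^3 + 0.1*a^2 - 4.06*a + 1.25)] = (-13.7456*a^4 + 4.0328*a^3 + 5.09539999999999*a^2 - 11.76*a - 6.0145)/(8.0656*a^6 - 0.568*a^5 + 23.0708*a^4 - 7.912*a^3 + 16.7336*a^2 - 10.15*a + 1.5625)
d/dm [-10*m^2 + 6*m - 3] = 6 - 20*m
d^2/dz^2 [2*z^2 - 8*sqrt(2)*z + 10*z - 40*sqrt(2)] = 4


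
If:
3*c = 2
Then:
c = 2/3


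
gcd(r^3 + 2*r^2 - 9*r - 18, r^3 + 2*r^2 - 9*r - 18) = r^3 + 2*r^2 - 9*r - 18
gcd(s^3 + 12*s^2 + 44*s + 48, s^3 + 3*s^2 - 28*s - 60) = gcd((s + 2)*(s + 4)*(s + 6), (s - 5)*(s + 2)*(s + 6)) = s^2 + 8*s + 12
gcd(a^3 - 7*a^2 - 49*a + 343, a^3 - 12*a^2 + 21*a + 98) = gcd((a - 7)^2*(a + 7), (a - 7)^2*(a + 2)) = a^2 - 14*a + 49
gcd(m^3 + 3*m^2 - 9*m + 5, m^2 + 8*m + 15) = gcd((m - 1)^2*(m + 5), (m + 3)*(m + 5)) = m + 5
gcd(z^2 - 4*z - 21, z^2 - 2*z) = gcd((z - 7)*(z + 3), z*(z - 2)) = 1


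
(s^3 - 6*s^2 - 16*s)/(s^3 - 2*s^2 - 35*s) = (-s^2 + 6*s + 16)/(-s^2 + 2*s + 35)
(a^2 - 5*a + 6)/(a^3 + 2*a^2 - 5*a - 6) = (a - 3)/(a^2 + 4*a + 3)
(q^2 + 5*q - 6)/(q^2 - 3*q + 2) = (q + 6)/(q - 2)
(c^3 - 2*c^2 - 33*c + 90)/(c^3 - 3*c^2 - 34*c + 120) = (c - 3)/(c - 4)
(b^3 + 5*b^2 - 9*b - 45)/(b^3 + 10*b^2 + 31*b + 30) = (b - 3)/(b + 2)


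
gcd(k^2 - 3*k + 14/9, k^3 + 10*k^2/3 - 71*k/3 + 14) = k - 2/3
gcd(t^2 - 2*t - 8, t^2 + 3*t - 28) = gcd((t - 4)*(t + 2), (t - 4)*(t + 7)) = t - 4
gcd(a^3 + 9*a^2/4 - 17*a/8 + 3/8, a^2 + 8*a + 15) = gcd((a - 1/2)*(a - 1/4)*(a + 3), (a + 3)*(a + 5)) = a + 3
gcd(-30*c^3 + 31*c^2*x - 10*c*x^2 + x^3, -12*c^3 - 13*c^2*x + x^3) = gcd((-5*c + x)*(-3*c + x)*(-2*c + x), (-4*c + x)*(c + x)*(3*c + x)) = 1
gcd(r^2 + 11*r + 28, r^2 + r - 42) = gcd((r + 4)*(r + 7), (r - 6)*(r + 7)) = r + 7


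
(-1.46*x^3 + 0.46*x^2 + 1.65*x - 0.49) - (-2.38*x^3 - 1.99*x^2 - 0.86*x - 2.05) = 0.92*x^3 + 2.45*x^2 + 2.51*x + 1.56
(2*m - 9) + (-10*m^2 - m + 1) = -10*m^2 + m - 8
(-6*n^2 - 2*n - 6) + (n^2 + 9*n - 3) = -5*n^2 + 7*n - 9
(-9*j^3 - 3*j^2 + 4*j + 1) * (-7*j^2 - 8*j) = 63*j^5 + 93*j^4 - 4*j^3 - 39*j^2 - 8*j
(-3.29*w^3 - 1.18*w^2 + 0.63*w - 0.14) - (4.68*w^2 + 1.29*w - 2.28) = -3.29*w^3 - 5.86*w^2 - 0.66*w + 2.14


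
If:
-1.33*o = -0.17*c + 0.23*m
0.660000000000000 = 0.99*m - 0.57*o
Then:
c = 8.60249554367201*o + 0.901960784313726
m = 0.575757575757576*o + 0.666666666666667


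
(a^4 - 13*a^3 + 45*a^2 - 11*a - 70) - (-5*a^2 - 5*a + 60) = a^4 - 13*a^3 + 50*a^2 - 6*a - 130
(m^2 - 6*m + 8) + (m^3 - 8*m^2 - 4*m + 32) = m^3 - 7*m^2 - 10*m + 40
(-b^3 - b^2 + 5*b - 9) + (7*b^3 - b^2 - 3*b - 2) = 6*b^3 - 2*b^2 + 2*b - 11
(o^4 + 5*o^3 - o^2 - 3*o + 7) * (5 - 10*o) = -10*o^5 - 45*o^4 + 35*o^3 + 25*o^2 - 85*o + 35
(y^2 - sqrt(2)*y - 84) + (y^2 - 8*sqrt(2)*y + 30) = 2*y^2 - 9*sqrt(2)*y - 54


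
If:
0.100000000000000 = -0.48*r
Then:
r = -0.21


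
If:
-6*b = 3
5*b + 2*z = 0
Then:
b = -1/2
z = 5/4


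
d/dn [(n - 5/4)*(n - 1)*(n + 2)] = 3*n^2 - n/2 - 13/4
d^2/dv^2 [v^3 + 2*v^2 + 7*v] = 6*v + 4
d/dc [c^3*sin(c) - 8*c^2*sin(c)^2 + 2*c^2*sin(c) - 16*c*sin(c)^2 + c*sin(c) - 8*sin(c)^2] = c^3*cos(c) + 3*c^2*sin(c) - 8*c^2*sin(2*c) + 2*c^2*cos(c) + 4*c*sin(c) - 8*c*sin(2*c) + c*cos(c) + 8*sqrt(2)*c*cos(2*c + pi/4) - 8*c + sin(c) + 8*sqrt(2)*cos(2*c + pi/4) - 8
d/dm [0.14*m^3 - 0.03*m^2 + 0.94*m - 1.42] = 0.42*m^2 - 0.06*m + 0.94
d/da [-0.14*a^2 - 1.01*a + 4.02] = -0.28*a - 1.01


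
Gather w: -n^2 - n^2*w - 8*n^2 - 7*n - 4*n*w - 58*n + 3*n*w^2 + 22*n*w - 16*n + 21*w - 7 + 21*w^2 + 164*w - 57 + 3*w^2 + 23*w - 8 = -9*n^2 - 81*n + w^2*(3*n + 24) + w*(-n^2 + 18*n + 208) - 72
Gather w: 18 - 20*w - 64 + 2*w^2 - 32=2*w^2 - 20*w - 78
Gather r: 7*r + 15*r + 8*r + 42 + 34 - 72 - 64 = 30*r - 60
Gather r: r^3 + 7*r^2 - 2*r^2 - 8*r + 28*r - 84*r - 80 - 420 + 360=r^3 + 5*r^2 - 64*r - 140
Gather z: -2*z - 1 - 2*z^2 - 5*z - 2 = -2*z^2 - 7*z - 3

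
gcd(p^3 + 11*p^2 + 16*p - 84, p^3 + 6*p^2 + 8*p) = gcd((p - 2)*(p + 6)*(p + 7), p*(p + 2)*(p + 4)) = 1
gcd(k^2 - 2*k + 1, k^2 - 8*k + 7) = k - 1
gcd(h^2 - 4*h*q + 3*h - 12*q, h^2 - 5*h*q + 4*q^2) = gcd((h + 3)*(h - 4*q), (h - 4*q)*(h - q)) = -h + 4*q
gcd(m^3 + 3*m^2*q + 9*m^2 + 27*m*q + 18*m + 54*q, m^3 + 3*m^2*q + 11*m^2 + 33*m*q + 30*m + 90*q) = m^2 + 3*m*q + 6*m + 18*q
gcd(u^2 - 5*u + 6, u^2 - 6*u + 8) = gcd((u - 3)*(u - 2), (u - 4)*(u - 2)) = u - 2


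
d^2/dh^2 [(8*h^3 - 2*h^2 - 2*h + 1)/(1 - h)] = 2*(-8*h^3 + 24*h^2 - 24*h + 3)/(h^3 - 3*h^2 + 3*h - 1)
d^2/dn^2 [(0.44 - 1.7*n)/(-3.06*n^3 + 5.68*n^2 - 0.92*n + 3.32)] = (95.50872*n^5 - 226.723968*n^4 + 222.481312*n^3 + 114.642816*n^2 - 205.372224*n + 26.234816)/(28.652616*n^9 - 159.555744*n^8 + 322.012368*n^7 - 372.453904*n^6 + 443.039712*n^5 - 391.834944*n^4 + 206.058272*n^3 - 196.25184*n^2 + 30.421824*n - 36.594368)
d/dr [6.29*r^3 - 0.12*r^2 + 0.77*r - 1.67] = 18.87*r^2 - 0.24*r + 0.77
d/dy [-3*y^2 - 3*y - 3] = -6*y - 3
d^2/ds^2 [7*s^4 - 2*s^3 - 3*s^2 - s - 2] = 84*s^2 - 12*s - 6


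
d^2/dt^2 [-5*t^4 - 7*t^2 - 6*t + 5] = -60*t^2 - 14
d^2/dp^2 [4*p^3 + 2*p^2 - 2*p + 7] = 24*p + 4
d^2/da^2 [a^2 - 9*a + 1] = 2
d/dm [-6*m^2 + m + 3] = 1 - 12*m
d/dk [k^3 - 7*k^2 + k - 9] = 3*k^2 - 14*k + 1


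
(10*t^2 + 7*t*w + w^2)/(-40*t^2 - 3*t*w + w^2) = (-2*t - w)/(8*t - w)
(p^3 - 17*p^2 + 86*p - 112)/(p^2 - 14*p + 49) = (p^2 - 10*p + 16)/(p - 7)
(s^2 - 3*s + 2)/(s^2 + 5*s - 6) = (s - 2)/(s + 6)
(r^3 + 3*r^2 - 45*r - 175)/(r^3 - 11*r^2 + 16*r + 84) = (r^2 + 10*r + 25)/(r^2 - 4*r - 12)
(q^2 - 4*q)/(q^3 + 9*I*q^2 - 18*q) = (q - 4)/(q^2 + 9*I*q - 18)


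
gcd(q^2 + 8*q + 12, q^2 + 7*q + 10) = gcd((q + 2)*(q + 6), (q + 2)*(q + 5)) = q + 2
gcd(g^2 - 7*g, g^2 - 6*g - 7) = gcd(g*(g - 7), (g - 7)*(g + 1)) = g - 7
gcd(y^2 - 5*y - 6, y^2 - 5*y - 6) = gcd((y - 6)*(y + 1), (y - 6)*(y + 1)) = y^2 - 5*y - 6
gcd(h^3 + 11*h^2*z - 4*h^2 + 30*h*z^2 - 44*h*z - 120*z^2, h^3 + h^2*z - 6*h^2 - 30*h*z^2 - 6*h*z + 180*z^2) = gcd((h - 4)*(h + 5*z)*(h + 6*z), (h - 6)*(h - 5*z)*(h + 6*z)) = h + 6*z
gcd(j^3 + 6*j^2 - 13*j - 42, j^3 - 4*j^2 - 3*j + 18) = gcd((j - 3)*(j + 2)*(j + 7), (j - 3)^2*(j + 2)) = j^2 - j - 6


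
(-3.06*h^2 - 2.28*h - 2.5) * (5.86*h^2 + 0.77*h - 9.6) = -17.9316*h^4 - 15.717*h^3 + 12.9704*h^2 + 19.963*h + 24.0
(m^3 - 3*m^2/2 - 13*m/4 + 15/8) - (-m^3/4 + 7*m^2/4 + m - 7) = 5*m^3/4 - 13*m^2/4 - 17*m/4 + 71/8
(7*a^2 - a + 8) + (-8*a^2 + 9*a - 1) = -a^2 + 8*a + 7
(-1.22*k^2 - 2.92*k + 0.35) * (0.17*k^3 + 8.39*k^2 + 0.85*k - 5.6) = -0.2074*k^5 - 10.7322*k^4 - 25.4763*k^3 + 7.2865*k^2 + 16.6495*k - 1.96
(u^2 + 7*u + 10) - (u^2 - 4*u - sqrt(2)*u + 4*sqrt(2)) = sqrt(2)*u + 11*u - 4*sqrt(2) + 10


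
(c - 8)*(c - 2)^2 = c^3 - 12*c^2 + 36*c - 32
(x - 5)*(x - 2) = x^2 - 7*x + 10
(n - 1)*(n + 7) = n^2 + 6*n - 7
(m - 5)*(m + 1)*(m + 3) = m^3 - m^2 - 17*m - 15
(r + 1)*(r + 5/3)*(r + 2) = r^3 + 14*r^2/3 + 7*r + 10/3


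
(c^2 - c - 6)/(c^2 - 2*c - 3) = (c + 2)/(c + 1)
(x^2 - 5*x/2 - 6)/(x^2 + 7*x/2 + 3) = (x - 4)/(x + 2)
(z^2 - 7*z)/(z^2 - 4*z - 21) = z/(z + 3)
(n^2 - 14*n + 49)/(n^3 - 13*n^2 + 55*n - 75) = (n^2 - 14*n + 49)/(n^3 - 13*n^2 + 55*n - 75)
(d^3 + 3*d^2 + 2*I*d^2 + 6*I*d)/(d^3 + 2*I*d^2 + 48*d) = (d^2 + d*(3 + 2*I) + 6*I)/(d^2 + 2*I*d + 48)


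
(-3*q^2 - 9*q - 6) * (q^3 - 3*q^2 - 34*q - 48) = -3*q^5 + 123*q^3 + 468*q^2 + 636*q + 288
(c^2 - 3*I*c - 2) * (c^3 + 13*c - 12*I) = c^5 - 3*I*c^4 + 11*c^3 - 51*I*c^2 - 62*c + 24*I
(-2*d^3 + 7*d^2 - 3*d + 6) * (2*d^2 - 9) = -4*d^5 + 14*d^4 + 12*d^3 - 51*d^2 + 27*d - 54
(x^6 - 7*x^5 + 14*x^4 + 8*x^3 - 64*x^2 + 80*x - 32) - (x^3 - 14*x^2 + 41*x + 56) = x^6 - 7*x^5 + 14*x^4 + 7*x^3 - 50*x^2 + 39*x - 88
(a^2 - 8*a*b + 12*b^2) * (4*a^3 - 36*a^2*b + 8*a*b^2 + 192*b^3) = 4*a^5 - 68*a^4*b + 344*a^3*b^2 - 304*a^2*b^3 - 1440*a*b^4 + 2304*b^5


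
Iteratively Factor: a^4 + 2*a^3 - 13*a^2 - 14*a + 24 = (a - 1)*(a^3 + 3*a^2 - 10*a - 24) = (a - 1)*(a + 4)*(a^2 - a - 6) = (a - 1)*(a + 2)*(a + 4)*(a - 3)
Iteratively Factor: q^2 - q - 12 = (q + 3)*(q - 4)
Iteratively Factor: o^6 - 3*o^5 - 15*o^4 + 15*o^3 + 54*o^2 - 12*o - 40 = (o - 2)*(o^5 - o^4 - 17*o^3 - 19*o^2 + 16*o + 20) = (o - 2)*(o + 2)*(o^4 - 3*o^3 - 11*o^2 + 3*o + 10) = (o - 2)*(o - 1)*(o + 2)*(o^3 - 2*o^2 - 13*o - 10) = (o - 2)*(o - 1)*(o + 1)*(o + 2)*(o^2 - 3*o - 10) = (o - 5)*(o - 2)*(o - 1)*(o + 1)*(o + 2)*(o + 2)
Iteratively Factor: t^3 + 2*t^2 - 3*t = (t + 3)*(t^2 - t) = (t - 1)*(t + 3)*(t)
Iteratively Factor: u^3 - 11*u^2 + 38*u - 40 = (u - 5)*(u^2 - 6*u + 8) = (u - 5)*(u - 4)*(u - 2)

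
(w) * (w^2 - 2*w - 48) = w^3 - 2*w^2 - 48*w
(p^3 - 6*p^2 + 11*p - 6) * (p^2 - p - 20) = p^5 - 7*p^4 - 3*p^3 + 103*p^2 - 214*p + 120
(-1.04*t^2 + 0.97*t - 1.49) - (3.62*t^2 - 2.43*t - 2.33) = -4.66*t^2 + 3.4*t + 0.84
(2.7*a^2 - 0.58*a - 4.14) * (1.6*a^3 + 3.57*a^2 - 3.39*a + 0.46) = 4.32*a^5 + 8.711*a^4 - 17.8476*a^3 - 11.5716*a^2 + 13.7678*a - 1.9044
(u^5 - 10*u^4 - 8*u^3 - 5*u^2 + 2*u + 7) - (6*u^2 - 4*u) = u^5 - 10*u^4 - 8*u^3 - 11*u^2 + 6*u + 7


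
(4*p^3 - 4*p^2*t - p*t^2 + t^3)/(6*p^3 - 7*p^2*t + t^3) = (2*p + t)/(3*p + t)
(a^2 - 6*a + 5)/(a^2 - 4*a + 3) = (a - 5)/(a - 3)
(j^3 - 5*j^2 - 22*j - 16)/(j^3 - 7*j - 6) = (j - 8)/(j - 3)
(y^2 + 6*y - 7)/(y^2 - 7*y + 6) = (y + 7)/(y - 6)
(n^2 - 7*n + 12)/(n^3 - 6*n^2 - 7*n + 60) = (n - 3)/(n^2 - 2*n - 15)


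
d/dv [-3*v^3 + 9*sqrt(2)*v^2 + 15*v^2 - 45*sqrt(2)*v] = -9*v^2 + 18*sqrt(2)*v + 30*v - 45*sqrt(2)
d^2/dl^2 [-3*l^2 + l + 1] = -6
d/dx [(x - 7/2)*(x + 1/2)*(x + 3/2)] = 3*x^2 - 3*x - 25/4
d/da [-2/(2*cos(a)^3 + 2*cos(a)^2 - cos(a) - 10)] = 8*(-6*cos(a)^2 - 4*cos(a) + 1)*sin(a)/(-4*sin(a)^2 + cos(a) + cos(3*a) - 16)^2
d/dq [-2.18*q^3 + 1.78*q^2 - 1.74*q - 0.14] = -6.54*q^2 + 3.56*q - 1.74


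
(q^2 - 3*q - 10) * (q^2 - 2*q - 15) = q^4 - 5*q^3 - 19*q^2 + 65*q + 150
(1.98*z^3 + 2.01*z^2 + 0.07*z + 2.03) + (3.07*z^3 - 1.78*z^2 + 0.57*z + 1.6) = 5.05*z^3 + 0.23*z^2 + 0.64*z + 3.63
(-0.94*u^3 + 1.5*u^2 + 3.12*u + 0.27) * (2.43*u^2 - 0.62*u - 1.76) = -2.2842*u^5 + 4.2278*u^4 + 8.306*u^3 - 3.9183*u^2 - 5.6586*u - 0.4752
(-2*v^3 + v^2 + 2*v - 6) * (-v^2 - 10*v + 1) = 2*v^5 + 19*v^4 - 14*v^3 - 13*v^2 + 62*v - 6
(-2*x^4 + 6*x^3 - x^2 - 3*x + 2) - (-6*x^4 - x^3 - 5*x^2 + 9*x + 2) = 4*x^4 + 7*x^3 + 4*x^2 - 12*x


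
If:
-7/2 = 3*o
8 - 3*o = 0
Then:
No Solution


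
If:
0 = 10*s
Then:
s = 0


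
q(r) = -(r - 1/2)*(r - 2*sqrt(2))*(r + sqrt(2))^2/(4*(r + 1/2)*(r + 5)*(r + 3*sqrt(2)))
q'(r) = (r - 1/2)*(r - 2*sqrt(2))*(r + sqrt(2))^2/(4*(r + 1/2)*(r + 5)*(r + 3*sqrt(2))^2) - (r - 1/2)*(r - 2*sqrt(2))*(2*r + 2*sqrt(2))/(4*(r + 1/2)*(r + 5)*(r + 3*sqrt(2))) - (r - 1/2)*(r + sqrt(2))^2/(4*(r + 1/2)*(r + 5)*(r + 3*sqrt(2))) + (r - 1/2)*(r - 2*sqrt(2))*(r + sqrt(2))^2/(4*(r + 1/2)*(r + 5)^2*(r + 3*sqrt(2))) + (r - 1/2)*(r - 2*sqrt(2))*(r + sqrt(2))^2/(4*(r + 1/2)^2*(r + 5)*(r + 3*sqrt(2))) - (r - 2*sqrt(2))*(r + sqrt(2))^2/(4*(r + 1/2)*(r + 5)*(r + 3*sqrt(2)))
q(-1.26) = 0.01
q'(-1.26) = 0.06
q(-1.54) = 0.00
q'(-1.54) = -0.06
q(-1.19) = 0.01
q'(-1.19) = 0.10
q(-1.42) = 0.00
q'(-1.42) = 0.00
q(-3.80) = 23.14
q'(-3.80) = -92.81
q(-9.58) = 9.39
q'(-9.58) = 0.86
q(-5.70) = 45.77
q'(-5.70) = 71.49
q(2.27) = 0.03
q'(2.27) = -0.03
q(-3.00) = 2.06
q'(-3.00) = -5.41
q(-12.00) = 8.32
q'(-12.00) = 0.19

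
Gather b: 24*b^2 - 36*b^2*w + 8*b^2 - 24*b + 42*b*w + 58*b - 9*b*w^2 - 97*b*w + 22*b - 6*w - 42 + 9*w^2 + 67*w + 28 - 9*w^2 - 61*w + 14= b^2*(32 - 36*w) + b*(-9*w^2 - 55*w + 56)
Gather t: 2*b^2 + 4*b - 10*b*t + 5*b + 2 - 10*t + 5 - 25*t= 2*b^2 + 9*b + t*(-10*b - 35) + 7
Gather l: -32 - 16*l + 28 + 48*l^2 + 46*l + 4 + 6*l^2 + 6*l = 54*l^2 + 36*l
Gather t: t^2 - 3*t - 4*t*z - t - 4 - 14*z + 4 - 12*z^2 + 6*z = t^2 + t*(-4*z - 4) - 12*z^2 - 8*z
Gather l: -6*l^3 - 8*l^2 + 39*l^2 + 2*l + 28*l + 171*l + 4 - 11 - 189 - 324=-6*l^3 + 31*l^2 + 201*l - 520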